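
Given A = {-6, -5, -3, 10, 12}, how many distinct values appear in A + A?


A + A = {a + a' : a, a' ∈ A}; |A| = 5.
General bounds: 2|A| - 1 ≤ |A + A| ≤ |A|(|A|+1)/2, i.e. 9 ≤ |A + A| ≤ 15.
Lower bound 2|A|-1 is attained iff A is an arithmetic progression.
Enumerate sums a + a' for a ≤ a' (symmetric, so this suffices):
a = -6: -6+-6=-12, -6+-5=-11, -6+-3=-9, -6+10=4, -6+12=6
a = -5: -5+-5=-10, -5+-3=-8, -5+10=5, -5+12=7
a = -3: -3+-3=-6, -3+10=7, -3+12=9
a = 10: 10+10=20, 10+12=22
a = 12: 12+12=24
Distinct sums: {-12, -11, -10, -9, -8, -6, 4, 5, 6, 7, 9, 20, 22, 24}
|A + A| = 14

|A + A| = 14


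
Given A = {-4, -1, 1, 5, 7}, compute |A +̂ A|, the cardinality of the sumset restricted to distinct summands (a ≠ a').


Restricted sumset: A +̂ A = {a + a' : a ∈ A, a' ∈ A, a ≠ a'}.
Equivalently, take A + A and drop any sum 2a that is achievable ONLY as a + a for a ∈ A (i.e. sums representable only with equal summands).
Enumerate pairs (a, a') with a < a' (symmetric, so each unordered pair gives one sum; this covers all a ≠ a'):
  -4 + -1 = -5
  -4 + 1 = -3
  -4 + 5 = 1
  -4 + 7 = 3
  -1 + 1 = 0
  -1 + 5 = 4
  -1 + 7 = 6
  1 + 5 = 6
  1 + 7 = 8
  5 + 7 = 12
Collected distinct sums: {-5, -3, 0, 1, 3, 4, 6, 8, 12}
|A +̂ A| = 9
(Reference bound: |A +̂ A| ≥ 2|A| - 3 for |A| ≥ 2, with |A| = 5 giving ≥ 7.)

|A +̂ A| = 9


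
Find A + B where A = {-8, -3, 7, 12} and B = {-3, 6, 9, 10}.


A + B = {a + b : a ∈ A, b ∈ B}.
Enumerate all |A|·|B| = 4·4 = 16 pairs (a, b) and collect distinct sums.
a = -8: -8+-3=-11, -8+6=-2, -8+9=1, -8+10=2
a = -3: -3+-3=-6, -3+6=3, -3+9=6, -3+10=7
a = 7: 7+-3=4, 7+6=13, 7+9=16, 7+10=17
a = 12: 12+-3=9, 12+6=18, 12+9=21, 12+10=22
Collecting distinct sums: A + B = {-11, -6, -2, 1, 2, 3, 4, 6, 7, 9, 13, 16, 17, 18, 21, 22}
|A + B| = 16

A + B = {-11, -6, -2, 1, 2, 3, 4, 6, 7, 9, 13, 16, 17, 18, 21, 22}


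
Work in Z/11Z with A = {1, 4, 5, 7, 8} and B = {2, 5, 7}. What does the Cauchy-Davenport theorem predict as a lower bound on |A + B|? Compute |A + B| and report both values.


Cauchy-Davenport: |A + B| ≥ min(p, |A| + |B| - 1) for A, B nonempty in Z/pZ.
|A| = 5, |B| = 3, p = 11.
CD lower bound = min(11, 5 + 3 - 1) = min(11, 7) = 7.
Compute A + B mod 11 directly:
a = 1: 1+2=3, 1+5=6, 1+7=8
a = 4: 4+2=6, 4+5=9, 4+7=0
a = 5: 5+2=7, 5+5=10, 5+7=1
a = 7: 7+2=9, 7+5=1, 7+7=3
a = 8: 8+2=10, 8+5=2, 8+7=4
A + B = {0, 1, 2, 3, 4, 6, 7, 8, 9, 10}, so |A + B| = 10.
Verify: 10 ≥ 7? Yes ✓.

CD lower bound = 7, actual |A + B| = 10.


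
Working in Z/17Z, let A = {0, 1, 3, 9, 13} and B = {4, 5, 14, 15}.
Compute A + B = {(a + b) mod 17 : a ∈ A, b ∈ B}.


Work in Z/17Z: reduce every sum a + b modulo 17.
Enumerate all 20 pairs:
a = 0: 0+4=4, 0+5=5, 0+14=14, 0+15=15
a = 1: 1+4=5, 1+5=6, 1+14=15, 1+15=16
a = 3: 3+4=7, 3+5=8, 3+14=0, 3+15=1
a = 9: 9+4=13, 9+5=14, 9+14=6, 9+15=7
a = 13: 13+4=0, 13+5=1, 13+14=10, 13+15=11
Distinct residues collected: {0, 1, 4, 5, 6, 7, 8, 10, 11, 13, 14, 15, 16}
|A + B| = 13 (out of 17 total residues).

A + B = {0, 1, 4, 5, 6, 7, 8, 10, 11, 13, 14, 15, 16}


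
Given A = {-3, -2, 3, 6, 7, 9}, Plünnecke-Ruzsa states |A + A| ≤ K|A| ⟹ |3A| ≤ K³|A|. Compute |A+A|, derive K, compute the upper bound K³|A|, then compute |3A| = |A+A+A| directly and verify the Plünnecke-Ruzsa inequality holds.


|A| = 6.
Step 1: Compute A + A by enumerating all 36 pairs.
A + A = {-6, -5, -4, 0, 1, 3, 4, 5, 6, 7, 9, 10, 12, 13, 14, 15, 16, 18}, so |A + A| = 18.
Step 2: Doubling constant K = |A + A|/|A| = 18/6 = 18/6 ≈ 3.0000.
Step 3: Plünnecke-Ruzsa gives |3A| ≤ K³·|A| = (3.0000)³ · 6 ≈ 162.0000.
Step 4: Compute 3A = A + A + A directly by enumerating all triples (a,b,c) ∈ A³; |3A| = 34.
Step 5: Check 34 ≤ 162.0000? Yes ✓.

K = 18/6, Plünnecke-Ruzsa bound K³|A| ≈ 162.0000, |3A| = 34, inequality holds.


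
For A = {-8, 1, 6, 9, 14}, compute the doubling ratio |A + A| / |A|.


|A| = 5.
Compute A + A by enumerating all 25 pairs.
A + A = {-16, -7, -2, 1, 2, 6, 7, 10, 12, 15, 18, 20, 23, 28}, so |A + A| = 14.
K = |A + A| / |A| = 14/5 (already in lowest terms) ≈ 2.8000.
Reference: AP of size 5 gives K = 9/5 ≈ 1.8000; a fully generic set of size 5 gives K ≈ 3.0000.

|A| = 5, |A + A| = 14, K = 14/5.


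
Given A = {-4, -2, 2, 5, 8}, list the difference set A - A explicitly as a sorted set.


A - A = {a - a' : a, a' ∈ A}.
Compute a - a' for each ordered pair (a, a'):
a = -4: -4--4=0, -4--2=-2, -4-2=-6, -4-5=-9, -4-8=-12
a = -2: -2--4=2, -2--2=0, -2-2=-4, -2-5=-7, -2-8=-10
a = 2: 2--4=6, 2--2=4, 2-2=0, 2-5=-3, 2-8=-6
a = 5: 5--4=9, 5--2=7, 5-2=3, 5-5=0, 5-8=-3
a = 8: 8--4=12, 8--2=10, 8-2=6, 8-5=3, 8-8=0
Collecting distinct values (and noting 0 appears from a-a):
A - A = {-12, -10, -9, -7, -6, -4, -3, -2, 0, 2, 3, 4, 6, 7, 9, 10, 12}
|A - A| = 17

A - A = {-12, -10, -9, -7, -6, -4, -3, -2, 0, 2, 3, 4, 6, 7, 9, 10, 12}


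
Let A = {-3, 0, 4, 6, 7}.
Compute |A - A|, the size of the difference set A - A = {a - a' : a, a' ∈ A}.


A - A = {a - a' : a, a' ∈ A}; |A| = 5.
Bounds: 2|A|-1 ≤ |A - A| ≤ |A|² - |A| + 1, i.e. 9 ≤ |A - A| ≤ 21.
Note: 0 ∈ A - A always (from a - a). The set is symmetric: if d ∈ A - A then -d ∈ A - A.
Enumerate nonzero differences d = a - a' with a > a' (then include -d):
Positive differences: {1, 2, 3, 4, 6, 7, 9, 10}
Full difference set: {0} ∪ (positive diffs) ∪ (negative diffs).
|A - A| = 1 + 2·8 = 17 (matches direct enumeration: 17).

|A - A| = 17


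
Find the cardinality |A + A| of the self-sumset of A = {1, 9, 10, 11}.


A + A = {a + a' : a, a' ∈ A}; |A| = 4.
General bounds: 2|A| - 1 ≤ |A + A| ≤ |A|(|A|+1)/2, i.e. 7 ≤ |A + A| ≤ 10.
Lower bound 2|A|-1 is attained iff A is an arithmetic progression.
Enumerate sums a + a' for a ≤ a' (symmetric, so this suffices):
a = 1: 1+1=2, 1+9=10, 1+10=11, 1+11=12
a = 9: 9+9=18, 9+10=19, 9+11=20
a = 10: 10+10=20, 10+11=21
a = 11: 11+11=22
Distinct sums: {2, 10, 11, 12, 18, 19, 20, 21, 22}
|A + A| = 9

|A + A| = 9


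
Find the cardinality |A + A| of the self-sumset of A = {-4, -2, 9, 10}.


A + A = {a + a' : a, a' ∈ A}; |A| = 4.
General bounds: 2|A| - 1 ≤ |A + A| ≤ |A|(|A|+1)/2, i.e. 7 ≤ |A + A| ≤ 10.
Lower bound 2|A|-1 is attained iff A is an arithmetic progression.
Enumerate sums a + a' for a ≤ a' (symmetric, so this suffices):
a = -4: -4+-4=-8, -4+-2=-6, -4+9=5, -4+10=6
a = -2: -2+-2=-4, -2+9=7, -2+10=8
a = 9: 9+9=18, 9+10=19
a = 10: 10+10=20
Distinct sums: {-8, -6, -4, 5, 6, 7, 8, 18, 19, 20}
|A + A| = 10

|A + A| = 10


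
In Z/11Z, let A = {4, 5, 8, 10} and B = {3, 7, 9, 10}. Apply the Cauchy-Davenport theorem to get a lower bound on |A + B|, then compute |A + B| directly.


Cauchy-Davenport: |A + B| ≥ min(p, |A| + |B| - 1) for A, B nonempty in Z/pZ.
|A| = 4, |B| = 4, p = 11.
CD lower bound = min(11, 4 + 4 - 1) = min(11, 7) = 7.
Compute A + B mod 11 directly:
a = 4: 4+3=7, 4+7=0, 4+9=2, 4+10=3
a = 5: 5+3=8, 5+7=1, 5+9=3, 5+10=4
a = 8: 8+3=0, 8+7=4, 8+9=6, 8+10=7
a = 10: 10+3=2, 10+7=6, 10+9=8, 10+10=9
A + B = {0, 1, 2, 3, 4, 6, 7, 8, 9}, so |A + B| = 9.
Verify: 9 ≥ 7? Yes ✓.

CD lower bound = 7, actual |A + B| = 9.


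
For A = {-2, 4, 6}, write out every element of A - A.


A - A = {a - a' : a, a' ∈ A}.
Compute a - a' for each ordered pair (a, a'):
a = -2: -2--2=0, -2-4=-6, -2-6=-8
a = 4: 4--2=6, 4-4=0, 4-6=-2
a = 6: 6--2=8, 6-4=2, 6-6=0
Collecting distinct values (and noting 0 appears from a-a):
A - A = {-8, -6, -2, 0, 2, 6, 8}
|A - A| = 7

A - A = {-8, -6, -2, 0, 2, 6, 8}


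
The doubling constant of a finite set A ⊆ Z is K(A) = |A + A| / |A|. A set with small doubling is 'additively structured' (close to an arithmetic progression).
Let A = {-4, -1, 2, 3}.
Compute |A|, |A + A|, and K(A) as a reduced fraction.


|A| = 4.
Compute A + A by enumerating all 16 pairs.
A + A = {-8, -5, -2, -1, 1, 2, 4, 5, 6}, so |A + A| = 9.
K = |A + A| / |A| = 9/4 (already in lowest terms) ≈ 2.2500.
Reference: AP of size 4 gives K = 7/4 ≈ 1.7500; a fully generic set of size 4 gives K ≈ 2.5000.

|A| = 4, |A + A| = 9, K = 9/4.


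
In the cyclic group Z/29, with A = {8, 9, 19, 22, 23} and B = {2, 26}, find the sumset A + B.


Work in Z/29Z: reduce every sum a + b modulo 29.
Enumerate all 10 pairs:
a = 8: 8+2=10, 8+26=5
a = 9: 9+2=11, 9+26=6
a = 19: 19+2=21, 19+26=16
a = 22: 22+2=24, 22+26=19
a = 23: 23+2=25, 23+26=20
Distinct residues collected: {5, 6, 10, 11, 16, 19, 20, 21, 24, 25}
|A + B| = 10 (out of 29 total residues).

A + B = {5, 6, 10, 11, 16, 19, 20, 21, 24, 25}


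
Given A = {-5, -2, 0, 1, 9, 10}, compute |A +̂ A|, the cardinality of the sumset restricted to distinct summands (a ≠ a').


Restricted sumset: A +̂ A = {a + a' : a ∈ A, a' ∈ A, a ≠ a'}.
Equivalently, take A + A and drop any sum 2a that is achievable ONLY as a + a for a ∈ A (i.e. sums representable only with equal summands).
Enumerate pairs (a, a') with a < a' (symmetric, so each unordered pair gives one sum; this covers all a ≠ a'):
  -5 + -2 = -7
  -5 + 0 = -5
  -5 + 1 = -4
  -5 + 9 = 4
  -5 + 10 = 5
  -2 + 0 = -2
  -2 + 1 = -1
  -2 + 9 = 7
  -2 + 10 = 8
  0 + 1 = 1
  0 + 9 = 9
  0 + 10 = 10
  1 + 9 = 10
  1 + 10 = 11
  9 + 10 = 19
Collected distinct sums: {-7, -5, -4, -2, -1, 1, 4, 5, 7, 8, 9, 10, 11, 19}
|A +̂ A| = 14
(Reference bound: |A +̂ A| ≥ 2|A| - 3 for |A| ≥ 2, with |A| = 6 giving ≥ 9.)

|A +̂ A| = 14


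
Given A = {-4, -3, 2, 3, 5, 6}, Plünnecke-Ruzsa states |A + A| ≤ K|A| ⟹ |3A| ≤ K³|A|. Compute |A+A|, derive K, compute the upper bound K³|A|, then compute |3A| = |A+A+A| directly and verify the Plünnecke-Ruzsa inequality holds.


|A| = 6.
Step 1: Compute A + A by enumerating all 36 pairs.
A + A = {-8, -7, -6, -2, -1, 0, 1, 2, 3, 4, 5, 6, 7, 8, 9, 10, 11, 12}, so |A + A| = 18.
Step 2: Doubling constant K = |A + A|/|A| = 18/6 = 18/6 ≈ 3.0000.
Step 3: Plünnecke-Ruzsa gives |3A| ≤ K³·|A| = (3.0000)³ · 6 ≈ 162.0000.
Step 4: Compute 3A = A + A + A directly by enumerating all triples (a,b,c) ∈ A³; |3A| = 29.
Step 5: Check 29 ≤ 162.0000? Yes ✓.

K = 18/6, Plünnecke-Ruzsa bound K³|A| ≈ 162.0000, |3A| = 29, inequality holds.


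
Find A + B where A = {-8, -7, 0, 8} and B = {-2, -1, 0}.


A + B = {a + b : a ∈ A, b ∈ B}.
Enumerate all |A|·|B| = 4·3 = 12 pairs (a, b) and collect distinct sums.
a = -8: -8+-2=-10, -8+-1=-9, -8+0=-8
a = -7: -7+-2=-9, -7+-1=-8, -7+0=-7
a = 0: 0+-2=-2, 0+-1=-1, 0+0=0
a = 8: 8+-2=6, 8+-1=7, 8+0=8
Collecting distinct sums: A + B = {-10, -9, -8, -7, -2, -1, 0, 6, 7, 8}
|A + B| = 10

A + B = {-10, -9, -8, -7, -2, -1, 0, 6, 7, 8}


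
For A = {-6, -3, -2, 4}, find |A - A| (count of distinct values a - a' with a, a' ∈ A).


A - A = {a - a' : a, a' ∈ A}; |A| = 4.
Bounds: 2|A|-1 ≤ |A - A| ≤ |A|² - |A| + 1, i.e. 7 ≤ |A - A| ≤ 13.
Note: 0 ∈ A - A always (from a - a). The set is symmetric: if d ∈ A - A then -d ∈ A - A.
Enumerate nonzero differences d = a - a' with a > a' (then include -d):
Positive differences: {1, 3, 4, 6, 7, 10}
Full difference set: {0} ∪ (positive diffs) ∪ (negative diffs).
|A - A| = 1 + 2·6 = 13 (matches direct enumeration: 13).

|A - A| = 13


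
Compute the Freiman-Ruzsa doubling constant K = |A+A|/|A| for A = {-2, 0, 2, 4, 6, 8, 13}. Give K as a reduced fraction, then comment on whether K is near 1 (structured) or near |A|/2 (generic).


|A| = 7.
Compute A + A by enumerating all 49 pairs.
A + A = {-4, -2, 0, 2, 4, 6, 8, 10, 11, 12, 13, 14, 15, 16, 17, 19, 21, 26}, so |A + A| = 18.
K = |A + A| / |A| = 18/7 (already in lowest terms) ≈ 2.5714.
Reference: AP of size 7 gives K = 13/7 ≈ 1.8571; a fully generic set of size 7 gives K ≈ 4.0000.

|A| = 7, |A + A| = 18, K = 18/7.


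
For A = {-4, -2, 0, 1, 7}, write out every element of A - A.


A - A = {a - a' : a, a' ∈ A}.
Compute a - a' for each ordered pair (a, a'):
a = -4: -4--4=0, -4--2=-2, -4-0=-4, -4-1=-5, -4-7=-11
a = -2: -2--4=2, -2--2=0, -2-0=-2, -2-1=-3, -2-7=-9
a = 0: 0--4=4, 0--2=2, 0-0=0, 0-1=-1, 0-7=-7
a = 1: 1--4=5, 1--2=3, 1-0=1, 1-1=0, 1-7=-6
a = 7: 7--4=11, 7--2=9, 7-0=7, 7-1=6, 7-7=0
Collecting distinct values (and noting 0 appears from a-a):
A - A = {-11, -9, -7, -6, -5, -4, -3, -2, -1, 0, 1, 2, 3, 4, 5, 6, 7, 9, 11}
|A - A| = 19

A - A = {-11, -9, -7, -6, -5, -4, -3, -2, -1, 0, 1, 2, 3, 4, 5, 6, 7, 9, 11}


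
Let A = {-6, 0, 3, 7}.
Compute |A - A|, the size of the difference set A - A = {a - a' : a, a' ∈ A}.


A - A = {a - a' : a, a' ∈ A}; |A| = 4.
Bounds: 2|A|-1 ≤ |A - A| ≤ |A|² - |A| + 1, i.e. 7 ≤ |A - A| ≤ 13.
Note: 0 ∈ A - A always (from a - a). The set is symmetric: if d ∈ A - A then -d ∈ A - A.
Enumerate nonzero differences d = a - a' with a > a' (then include -d):
Positive differences: {3, 4, 6, 7, 9, 13}
Full difference set: {0} ∪ (positive diffs) ∪ (negative diffs).
|A - A| = 1 + 2·6 = 13 (matches direct enumeration: 13).

|A - A| = 13


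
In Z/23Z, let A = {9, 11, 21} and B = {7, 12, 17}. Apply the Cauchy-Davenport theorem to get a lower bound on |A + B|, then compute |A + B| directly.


Cauchy-Davenport: |A + B| ≥ min(p, |A| + |B| - 1) for A, B nonempty in Z/pZ.
|A| = 3, |B| = 3, p = 23.
CD lower bound = min(23, 3 + 3 - 1) = min(23, 5) = 5.
Compute A + B mod 23 directly:
a = 9: 9+7=16, 9+12=21, 9+17=3
a = 11: 11+7=18, 11+12=0, 11+17=5
a = 21: 21+7=5, 21+12=10, 21+17=15
A + B = {0, 3, 5, 10, 15, 16, 18, 21}, so |A + B| = 8.
Verify: 8 ≥ 5? Yes ✓.

CD lower bound = 5, actual |A + B| = 8.


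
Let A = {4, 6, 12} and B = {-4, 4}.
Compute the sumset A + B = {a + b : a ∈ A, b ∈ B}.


A + B = {a + b : a ∈ A, b ∈ B}.
Enumerate all |A|·|B| = 3·2 = 6 pairs (a, b) and collect distinct sums.
a = 4: 4+-4=0, 4+4=8
a = 6: 6+-4=2, 6+4=10
a = 12: 12+-4=8, 12+4=16
Collecting distinct sums: A + B = {0, 2, 8, 10, 16}
|A + B| = 5

A + B = {0, 2, 8, 10, 16}


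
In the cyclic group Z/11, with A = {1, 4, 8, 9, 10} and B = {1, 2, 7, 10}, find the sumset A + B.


Work in Z/11Z: reduce every sum a + b modulo 11.
Enumerate all 20 pairs:
a = 1: 1+1=2, 1+2=3, 1+7=8, 1+10=0
a = 4: 4+1=5, 4+2=6, 4+7=0, 4+10=3
a = 8: 8+1=9, 8+2=10, 8+7=4, 8+10=7
a = 9: 9+1=10, 9+2=0, 9+7=5, 9+10=8
a = 10: 10+1=0, 10+2=1, 10+7=6, 10+10=9
Distinct residues collected: {0, 1, 2, 3, 4, 5, 6, 7, 8, 9, 10}
|A + B| = 11 (out of 11 total residues).

A + B = {0, 1, 2, 3, 4, 5, 6, 7, 8, 9, 10}


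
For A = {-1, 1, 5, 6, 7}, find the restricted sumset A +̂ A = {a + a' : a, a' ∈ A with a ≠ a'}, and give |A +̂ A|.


Restricted sumset: A +̂ A = {a + a' : a ∈ A, a' ∈ A, a ≠ a'}.
Equivalently, take A + A and drop any sum 2a that is achievable ONLY as a + a for a ∈ A (i.e. sums representable only with equal summands).
Enumerate pairs (a, a') with a < a' (symmetric, so each unordered pair gives one sum; this covers all a ≠ a'):
  -1 + 1 = 0
  -1 + 5 = 4
  -1 + 6 = 5
  -1 + 7 = 6
  1 + 5 = 6
  1 + 6 = 7
  1 + 7 = 8
  5 + 6 = 11
  5 + 7 = 12
  6 + 7 = 13
Collected distinct sums: {0, 4, 5, 6, 7, 8, 11, 12, 13}
|A +̂ A| = 9
(Reference bound: |A +̂ A| ≥ 2|A| - 3 for |A| ≥ 2, with |A| = 5 giving ≥ 7.)

|A +̂ A| = 9


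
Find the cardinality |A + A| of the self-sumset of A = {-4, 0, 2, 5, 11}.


A + A = {a + a' : a, a' ∈ A}; |A| = 5.
General bounds: 2|A| - 1 ≤ |A + A| ≤ |A|(|A|+1)/2, i.e. 9 ≤ |A + A| ≤ 15.
Lower bound 2|A|-1 is attained iff A is an arithmetic progression.
Enumerate sums a + a' for a ≤ a' (symmetric, so this suffices):
a = -4: -4+-4=-8, -4+0=-4, -4+2=-2, -4+5=1, -4+11=7
a = 0: 0+0=0, 0+2=2, 0+5=5, 0+11=11
a = 2: 2+2=4, 2+5=7, 2+11=13
a = 5: 5+5=10, 5+11=16
a = 11: 11+11=22
Distinct sums: {-8, -4, -2, 0, 1, 2, 4, 5, 7, 10, 11, 13, 16, 22}
|A + A| = 14

|A + A| = 14


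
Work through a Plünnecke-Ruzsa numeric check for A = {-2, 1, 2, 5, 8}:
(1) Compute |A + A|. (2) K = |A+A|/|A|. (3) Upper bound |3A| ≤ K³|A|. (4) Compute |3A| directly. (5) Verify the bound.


|A| = 5.
Step 1: Compute A + A by enumerating all 25 pairs.
A + A = {-4, -1, 0, 2, 3, 4, 6, 7, 9, 10, 13, 16}, so |A + A| = 12.
Step 2: Doubling constant K = |A + A|/|A| = 12/5 = 12/5 ≈ 2.4000.
Step 3: Plünnecke-Ruzsa gives |3A| ≤ K³·|A| = (2.4000)³ · 5 ≈ 69.1200.
Step 4: Compute 3A = A + A + A directly by enumerating all triples (a,b,c) ∈ A³; |3A| = 22.
Step 5: Check 22 ≤ 69.1200? Yes ✓.

K = 12/5, Plünnecke-Ruzsa bound K³|A| ≈ 69.1200, |3A| = 22, inequality holds.


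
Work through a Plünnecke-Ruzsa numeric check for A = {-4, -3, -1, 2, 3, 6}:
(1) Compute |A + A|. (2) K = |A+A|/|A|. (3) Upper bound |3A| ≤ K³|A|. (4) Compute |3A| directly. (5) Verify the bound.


|A| = 6.
Step 1: Compute A + A by enumerating all 36 pairs.
A + A = {-8, -7, -6, -5, -4, -2, -1, 0, 1, 2, 3, 4, 5, 6, 8, 9, 12}, so |A + A| = 17.
Step 2: Doubling constant K = |A + A|/|A| = 17/6 = 17/6 ≈ 2.8333.
Step 3: Plünnecke-Ruzsa gives |3A| ≤ K³·|A| = (2.8333)³ · 6 ≈ 136.4722.
Step 4: Compute 3A = A + A + A directly by enumerating all triples (a,b,c) ∈ A³; |3A| = 28.
Step 5: Check 28 ≤ 136.4722? Yes ✓.

K = 17/6, Plünnecke-Ruzsa bound K³|A| ≈ 136.4722, |3A| = 28, inequality holds.


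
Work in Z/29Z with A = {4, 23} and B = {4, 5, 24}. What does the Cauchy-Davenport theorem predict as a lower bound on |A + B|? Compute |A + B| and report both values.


Cauchy-Davenport: |A + B| ≥ min(p, |A| + |B| - 1) for A, B nonempty in Z/pZ.
|A| = 2, |B| = 3, p = 29.
CD lower bound = min(29, 2 + 3 - 1) = min(29, 4) = 4.
Compute A + B mod 29 directly:
a = 4: 4+4=8, 4+5=9, 4+24=28
a = 23: 23+4=27, 23+5=28, 23+24=18
A + B = {8, 9, 18, 27, 28}, so |A + B| = 5.
Verify: 5 ≥ 4? Yes ✓.

CD lower bound = 4, actual |A + B| = 5.


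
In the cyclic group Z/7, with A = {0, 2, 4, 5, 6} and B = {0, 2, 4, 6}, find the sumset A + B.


Work in Z/7Z: reduce every sum a + b modulo 7.
Enumerate all 20 pairs:
a = 0: 0+0=0, 0+2=2, 0+4=4, 0+6=6
a = 2: 2+0=2, 2+2=4, 2+4=6, 2+6=1
a = 4: 4+0=4, 4+2=6, 4+4=1, 4+6=3
a = 5: 5+0=5, 5+2=0, 5+4=2, 5+6=4
a = 6: 6+0=6, 6+2=1, 6+4=3, 6+6=5
Distinct residues collected: {0, 1, 2, 3, 4, 5, 6}
|A + B| = 7 (out of 7 total residues).

A + B = {0, 1, 2, 3, 4, 5, 6}


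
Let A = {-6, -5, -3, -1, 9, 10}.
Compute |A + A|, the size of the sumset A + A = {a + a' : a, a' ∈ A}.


A + A = {a + a' : a, a' ∈ A}; |A| = 6.
General bounds: 2|A| - 1 ≤ |A + A| ≤ |A|(|A|+1)/2, i.e. 11 ≤ |A + A| ≤ 21.
Lower bound 2|A|-1 is attained iff A is an arithmetic progression.
Enumerate sums a + a' for a ≤ a' (symmetric, so this suffices):
a = -6: -6+-6=-12, -6+-5=-11, -6+-3=-9, -6+-1=-7, -6+9=3, -6+10=4
a = -5: -5+-5=-10, -5+-3=-8, -5+-1=-6, -5+9=4, -5+10=5
a = -3: -3+-3=-6, -3+-1=-4, -3+9=6, -3+10=7
a = -1: -1+-1=-2, -1+9=8, -1+10=9
a = 9: 9+9=18, 9+10=19
a = 10: 10+10=20
Distinct sums: {-12, -11, -10, -9, -8, -7, -6, -4, -2, 3, 4, 5, 6, 7, 8, 9, 18, 19, 20}
|A + A| = 19

|A + A| = 19


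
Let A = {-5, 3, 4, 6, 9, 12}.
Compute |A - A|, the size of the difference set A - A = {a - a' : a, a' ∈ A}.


A - A = {a - a' : a, a' ∈ A}; |A| = 6.
Bounds: 2|A|-1 ≤ |A - A| ≤ |A|² - |A| + 1, i.e. 11 ≤ |A - A| ≤ 31.
Note: 0 ∈ A - A always (from a - a). The set is symmetric: if d ∈ A - A then -d ∈ A - A.
Enumerate nonzero differences d = a - a' with a > a' (then include -d):
Positive differences: {1, 2, 3, 5, 6, 8, 9, 11, 14, 17}
Full difference set: {0} ∪ (positive diffs) ∪ (negative diffs).
|A - A| = 1 + 2·10 = 21 (matches direct enumeration: 21).

|A - A| = 21


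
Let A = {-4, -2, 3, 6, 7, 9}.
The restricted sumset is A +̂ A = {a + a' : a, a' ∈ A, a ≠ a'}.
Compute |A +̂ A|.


Restricted sumset: A +̂ A = {a + a' : a ∈ A, a' ∈ A, a ≠ a'}.
Equivalently, take A + A and drop any sum 2a that is achievable ONLY as a + a for a ∈ A (i.e. sums representable only with equal summands).
Enumerate pairs (a, a') with a < a' (symmetric, so each unordered pair gives one sum; this covers all a ≠ a'):
  -4 + -2 = -6
  -4 + 3 = -1
  -4 + 6 = 2
  -4 + 7 = 3
  -4 + 9 = 5
  -2 + 3 = 1
  -2 + 6 = 4
  -2 + 7 = 5
  -2 + 9 = 7
  3 + 6 = 9
  3 + 7 = 10
  3 + 9 = 12
  6 + 7 = 13
  6 + 9 = 15
  7 + 9 = 16
Collected distinct sums: {-6, -1, 1, 2, 3, 4, 5, 7, 9, 10, 12, 13, 15, 16}
|A +̂ A| = 14
(Reference bound: |A +̂ A| ≥ 2|A| - 3 for |A| ≥ 2, with |A| = 6 giving ≥ 9.)

|A +̂ A| = 14


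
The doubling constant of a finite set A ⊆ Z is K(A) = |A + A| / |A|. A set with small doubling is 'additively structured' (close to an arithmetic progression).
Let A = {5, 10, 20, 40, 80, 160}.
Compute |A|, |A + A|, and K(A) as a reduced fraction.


|A| = 6.
Compute A + A by enumerating all 36 pairs.
A + A = {10, 15, 20, 25, 30, 40, 45, 50, 60, 80, 85, 90, 100, 120, 160, 165, 170, 180, 200, 240, 320}, so |A + A| = 21.
K = |A + A| / |A| = 21/6 = 7/2 ≈ 3.5000.
Reference: AP of size 6 gives K = 11/6 ≈ 1.8333; a fully generic set of size 6 gives K ≈ 3.5000.

|A| = 6, |A + A| = 21, K = 21/6 = 7/2.


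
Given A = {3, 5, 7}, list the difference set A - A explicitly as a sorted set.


A - A = {a - a' : a, a' ∈ A}.
Compute a - a' for each ordered pair (a, a'):
a = 3: 3-3=0, 3-5=-2, 3-7=-4
a = 5: 5-3=2, 5-5=0, 5-7=-2
a = 7: 7-3=4, 7-5=2, 7-7=0
Collecting distinct values (and noting 0 appears from a-a):
A - A = {-4, -2, 0, 2, 4}
|A - A| = 5

A - A = {-4, -2, 0, 2, 4}


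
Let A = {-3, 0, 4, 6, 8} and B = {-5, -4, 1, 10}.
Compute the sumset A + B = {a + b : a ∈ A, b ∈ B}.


A + B = {a + b : a ∈ A, b ∈ B}.
Enumerate all |A|·|B| = 5·4 = 20 pairs (a, b) and collect distinct sums.
a = -3: -3+-5=-8, -3+-4=-7, -3+1=-2, -3+10=7
a = 0: 0+-5=-5, 0+-4=-4, 0+1=1, 0+10=10
a = 4: 4+-5=-1, 4+-4=0, 4+1=5, 4+10=14
a = 6: 6+-5=1, 6+-4=2, 6+1=7, 6+10=16
a = 8: 8+-5=3, 8+-4=4, 8+1=9, 8+10=18
Collecting distinct sums: A + B = {-8, -7, -5, -4, -2, -1, 0, 1, 2, 3, 4, 5, 7, 9, 10, 14, 16, 18}
|A + B| = 18

A + B = {-8, -7, -5, -4, -2, -1, 0, 1, 2, 3, 4, 5, 7, 9, 10, 14, 16, 18}


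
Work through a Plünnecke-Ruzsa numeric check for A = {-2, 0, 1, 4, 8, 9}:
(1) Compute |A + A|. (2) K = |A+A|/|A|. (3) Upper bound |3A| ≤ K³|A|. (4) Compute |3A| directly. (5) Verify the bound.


|A| = 6.
Step 1: Compute A + A by enumerating all 36 pairs.
A + A = {-4, -2, -1, 0, 1, 2, 4, 5, 6, 7, 8, 9, 10, 12, 13, 16, 17, 18}, so |A + A| = 18.
Step 2: Doubling constant K = |A + A|/|A| = 18/6 = 18/6 ≈ 3.0000.
Step 3: Plünnecke-Ruzsa gives |3A| ≤ K³·|A| = (3.0000)³ · 6 ≈ 162.0000.
Step 4: Compute 3A = A + A + A directly by enumerating all triples (a,b,c) ∈ A³; |3A| = 32.
Step 5: Check 32 ≤ 162.0000? Yes ✓.

K = 18/6, Plünnecke-Ruzsa bound K³|A| ≈ 162.0000, |3A| = 32, inequality holds.


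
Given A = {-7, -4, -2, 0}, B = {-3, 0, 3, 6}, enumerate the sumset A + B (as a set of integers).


A + B = {a + b : a ∈ A, b ∈ B}.
Enumerate all |A|·|B| = 4·4 = 16 pairs (a, b) and collect distinct sums.
a = -7: -7+-3=-10, -7+0=-7, -7+3=-4, -7+6=-1
a = -4: -4+-3=-7, -4+0=-4, -4+3=-1, -4+6=2
a = -2: -2+-3=-5, -2+0=-2, -2+3=1, -2+6=4
a = 0: 0+-3=-3, 0+0=0, 0+3=3, 0+6=6
Collecting distinct sums: A + B = {-10, -7, -5, -4, -3, -2, -1, 0, 1, 2, 3, 4, 6}
|A + B| = 13

A + B = {-10, -7, -5, -4, -3, -2, -1, 0, 1, 2, 3, 4, 6}


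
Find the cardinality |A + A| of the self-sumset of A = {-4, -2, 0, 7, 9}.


A + A = {a + a' : a, a' ∈ A}; |A| = 5.
General bounds: 2|A| - 1 ≤ |A + A| ≤ |A|(|A|+1)/2, i.e. 9 ≤ |A + A| ≤ 15.
Lower bound 2|A|-1 is attained iff A is an arithmetic progression.
Enumerate sums a + a' for a ≤ a' (symmetric, so this suffices):
a = -4: -4+-4=-8, -4+-2=-6, -4+0=-4, -4+7=3, -4+9=5
a = -2: -2+-2=-4, -2+0=-2, -2+7=5, -2+9=7
a = 0: 0+0=0, 0+7=7, 0+9=9
a = 7: 7+7=14, 7+9=16
a = 9: 9+9=18
Distinct sums: {-8, -6, -4, -2, 0, 3, 5, 7, 9, 14, 16, 18}
|A + A| = 12

|A + A| = 12


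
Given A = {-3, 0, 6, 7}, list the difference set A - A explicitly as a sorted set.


A - A = {a - a' : a, a' ∈ A}.
Compute a - a' for each ordered pair (a, a'):
a = -3: -3--3=0, -3-0=-3, -3-6=-9, -3-7=-10
a = 0: 0--3=3, 0-0=0, 0-6=-6, 0-7=-7
a = 6: 6--3=9, 6-0=6, 6-6=0, 6-7=-1
a = 7: 7--3=10, 7-0=7, 7-6=1, 7-7=0
Collecting distinct values (and noting 0 appears from a-a):
A - A = {-10, -9, -7, -6, -3, -1, 0, 1, 3, 6, 7, 9, 10}
|A - A| = 13

A - A = {-10, -9, -7, -6, -3, -1, 0, 1, 3, 6, 7, 9, 10}


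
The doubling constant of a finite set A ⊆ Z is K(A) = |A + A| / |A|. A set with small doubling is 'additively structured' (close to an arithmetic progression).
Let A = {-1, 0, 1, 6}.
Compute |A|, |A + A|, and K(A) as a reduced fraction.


|A| = 4.
Compute A + A by enumerating all 16 pairs.
A + A = {-2, -1, 0, 1, 2, 5, 6, 7, 12}, so |A + A| = 9.
K = |A + A| / |A| = 9/4 (already in lowest terms) ≈ 2.2500.
Reference: AP of size 4 gives K = 7/4 ≈ 1.7500; a fully generic set of size 4 gives K ≈ 2.5000.

|A| = 4, |A + A| = 9, K = 9/4.


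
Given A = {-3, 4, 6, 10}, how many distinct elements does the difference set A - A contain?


A - A = {a - a' : a, a' ∈ A}; |A| = 4.
Bounds: 2|A|-1 ≤ |A - A| ≤ |A|² - |A| + 1, i.e. 7 ≤ |A - A| ≤ 13.
Note: 0 ∈ A - A always (from a - a). The set is symmetric: if d ∈ A - A then -d ∈ A - A.
Enumerate nonzero differences d = a - a' with a > a' (then include -d):
Positive differences: {2, 4, 6, 7, 9, 13}
Full difference set: {0} ∪ (positive diffs) ∪ (negative diffs).
|A - A| = 1 + 2·6 = 13 (matches direct enumeration: 13).

|A - A| = 13


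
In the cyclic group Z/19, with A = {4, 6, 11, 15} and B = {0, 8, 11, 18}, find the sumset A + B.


Work in Z/19Z: reduce every sum a + b modulo 19.
Enumerate all 16 pairs:
a = 4: 4+0=4, 4+8=12, 4+11=15, 4+18=3
a = 6: 6+0=6, 6+8=14, 6+11=17, 6+18=5
a = 11: 11+0=11, 11+8=0, 11+11=3, 11+18=10
a = 15: 15+0=15, 15+8=4, 15+11=7, 15+18=14
Distinct residues collected: {0, 3, 4, 5, 6, 7, 10, 11, 12, 14, 15, 17}
|A + B| = 12 (out of 19 total residues).

A + B = {0, 3, 4, 5, 6, 7, 10, 11, 12, 14, 15, 17}


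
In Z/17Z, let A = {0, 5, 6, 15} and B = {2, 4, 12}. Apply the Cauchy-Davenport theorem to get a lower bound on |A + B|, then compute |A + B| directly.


Cauchy-Davenport: |A + B| ≥ min(p, |A| + |B| - 1) for A, B nonempty in Z/pZ.
|A| = 4, |B| = 3, p = 17.
CD lower bound = min(17, 4 + 3 - 1) = min(17, 6) = 6.
Compute A + B mod 17 directly:
a = 0: 0+2=2, 0+4=4, 0+12=12
a = 5: 5+2=7, 5+4=9, 5+12=0
a = 6: 6+2=8, 6+4=10, 6+12=1
a = 15: 15+2=0, 15+4=2, 15+12=10
A + B = {0, 1, 2, 4, 7, 8, 9, 10, 12}, so |A + B| = 9.
Verify: 9 ≥ 6? Yes ✓.

CD lower bound = 6, actual |A + B| = 9.


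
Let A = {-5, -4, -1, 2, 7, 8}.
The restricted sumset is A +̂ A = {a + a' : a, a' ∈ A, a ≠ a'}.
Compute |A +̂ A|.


Restricted sumset: A +̂ A = {a + a' : a ∈ A, a' ∈ A, a ≠ a'}.
Equivalently, take A + A and drop any sum 2a that is achievable ONLY as a + a for a ∈ A (i.e. sums representable only with equal summands).
Enumerate pairs (a, a') with a < a' (symmetric, so each unordered pair gives one sum; this covers all a ≠ a'):
  -5 + -4 = -9
  -5 + -1 = -6
  -5 + 2 = -3
  -5 + 7 = 2
  -5 + 8 = 3
  -4 + -1 = -5
  -4 + 2 = -2
  -4 + 7 = 3
  -4 + 8 = 4
  -1 + 2 = 1
  -1 + 7 = 6
  -1 + 8 = 7
  2 + 7 = 9
  2 + 8 = 10
  7 + 8 = 15
Collected distinct sums: {-9, -6, -5, -3, -2, 1, 2, 3, 4, 6, 7, 9, 10, 15}
|A +̂ A| = 14
(Reference bound: |A +̂ A| ≥ 2|A| - 3 for |A| ≥ 2, with |A| = 6 giving ≥ 9.)

|A +̂ A| = 14


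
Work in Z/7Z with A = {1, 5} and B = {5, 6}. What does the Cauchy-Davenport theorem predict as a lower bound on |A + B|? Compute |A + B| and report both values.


Cauchy-Davenport: |A + B| ≥ min(p, |A| + |B| - 1) for A, B nonempty in Z/pZ.
|A| = 2, |B| = 2, p = 7.
CD lower bound = min(7, 2 + 2 - 1) = min(7, 3) = 3.
Compute A + B mod 7 directly:
a = 1: 1+5=6, 1+6=0
a = 5: 5+5=3, 5+6=4
A + B = {0, 3, 4, 6}, so |A + B| = 4.
Verify: 4 ≥ 3? Yes ✓.

CD lower bound = 3, actual |A + B| = 4.


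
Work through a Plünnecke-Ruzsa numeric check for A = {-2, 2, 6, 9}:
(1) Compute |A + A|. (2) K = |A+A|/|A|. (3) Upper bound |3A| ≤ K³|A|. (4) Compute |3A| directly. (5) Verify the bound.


|A| = 4.
Step 1: Compute A + A by enumerating all 16 pairs.
A + A = {-4, 0, 4, 7, 8, 11, 12, 15, 18}, so |A + A| = 9.
Step 2: Doubling constant K = |A + A|/|A| = 9/4 = 9/4 ≈ 2.2500.
Step 3: Plünnecke-Ruzsa gives |3A| ≤ K³·|A| = (2.2500)³ · 4 ≈ 45.5625.
Step 4: Compute 3A = A + A + A directly by enumerating all triples (a,b,c) ∈ A³; |3A| = 16.
Step 5: Check 16 ≤ 45.5625? Yes ✓.

K = 9/4, Plünnecke-Ruzsa bound K³|A| ≈ 45.5625, |3A| = 16, inequality holds.


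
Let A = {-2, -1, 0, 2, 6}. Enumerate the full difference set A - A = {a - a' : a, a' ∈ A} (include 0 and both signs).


A - A = {a - a' : a, a' ∈ A}.
Compute a - a' for each ordered pair (a, a'):
a = -2: -2--2=0, -2--1=-1, -2-0=-2, -2-2=-4, -2-6=-8
a = -1: -1--2=1, -1--1=0, -1-0=-1, -1-2=-3, -1-6=-7
a = 0: 0--2=2, 0--1=1, 0-0=0, 0-2=-2, 0-6=-6
a = 2: 2--2=4, 2--1=3, 2-0=2, 2-2=0, 2-6=-4
a = 6: 6--2=8, 6--1=7, 6-0=6, 6-2=4, 6-6=0
Collecting distinct values (and noting 0 appears from a-a):
A - A = {-8, -7, -6, -4, -3, -2, -1, 0, 1, 2, 3, 4, 6, 7, 8}
|A - A| = 15

A - A = {-8, -7, -6, -4, -3, -2, -1, 0, 1, 2, 3, 4, 6, 7, 8}


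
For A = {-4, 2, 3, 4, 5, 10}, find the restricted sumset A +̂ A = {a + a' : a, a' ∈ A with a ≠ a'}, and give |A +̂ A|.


Restricted sumset: A +̂ A = {a + a' : a ∈ A, a' ∈ A, a ≠ a'}.
Equivalently, take A + A and drop any sum 2a that is achievable ONLY as a + a for a ∈ A (i.e. sums representable only with equal summands).
Enumerate pairs (a, a') with a < a' (symmetric, so each unordered pair gives one sum; this covers all a ≠ a'):
  -4 + 2 = -2
  -4 + 3 = -1
  -4 + 4 = 0
  -4 + 5 = 1
  -4 + 10 = 6
  2 + 3 = 5
  2 + 4 = 6
  2 + 5 = 7
  2 + 10 = 12
  3 + 4 = 7
  3 + 5 = 8
  3 + 10 = 13
  4 + 5 = 9
  4 + 10 = 14
  5 + 10 = 15
Collected distinct sums: {-2, -1, 0, 1, 5, 6, 7, 8, 9, 12, 13, 14, 15}
|A +̂ A| = 13
(Reference bound: |A +̂ A| ≥ 2|A| - 3 for |A| ≥ 2, with |A| = 6 giving ≥ 9.)

|A +̂ A| = 13


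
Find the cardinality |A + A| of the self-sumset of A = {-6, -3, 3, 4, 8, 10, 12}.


A + A = {a + a' : a, a' ∈ A}; |A| = 7.
General bounds: 2|A| - 1 ≤ |A + A| ≤ |A|(|A|+1)/2, i.e. 13 ≤ |A + A| ≤ 28.
Lower bound 2|A|-1 is attained iff A is an arithmetic progression.
Enumerate sums a + a' for a ≤ a' (symmetric, so this suffices):
a = -6: -6+-6=-12, -6+-3=-9, -6+3=-3, -6+4=-2, -6+8=2, -6+10=4, -6+12=6
a = -3: -3+-3=-6, -3+3=0, -3+4=1, -3+8=5, -3+10=7, -3+12=9
a = 3: 3+3=6, 3+4=7, 3+8=11, 3+10=13, 3+12=15
a = 4: 4+4=8, 4+8=12, 4+10=14, 4+12=16
a = 8: 8+8=16, 8+10=18, 8+12=20
a = 10: 10+10=20, 10+12=22
a = 12: 12+12=24
Distinct sums: {-12, -9, -6, -3, -2, 0, 1, 2, 4, 5, 6, 7, 8, 9, 11, 12, 13, 14, 15, 16, 18, 20, 22, 24}
|A + A| = 24

|A + A| = 24


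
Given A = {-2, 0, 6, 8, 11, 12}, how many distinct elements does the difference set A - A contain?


A - A = {a - a' : a, a' ∈ A}; |A| = 6.
Bounds: 2|A|-1 ≤ |A - A| ≤ |A|² - |A| + 1, i.e. 11 ≤ |A - A| ≤ 31.
Note: 0 ∈ A - A always (from a - a). The set is symmetric: if d ∈ A - A then -d ∈ A - A.
Enumerate nonzero differences d = a - a' with a > a' (then include -d):
Positive differences: {1, 2, 3, 4, 5, 6, 8, 10, 11, 12, 13, 14}
Full difference set: {0} ∪ (positive diffs) ∪ (negative diffs).
|A - A| = 1 + 2·12 = 25 (matches direct enumeration: 25).

|A - A| = 25


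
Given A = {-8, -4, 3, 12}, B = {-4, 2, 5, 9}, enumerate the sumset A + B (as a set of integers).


A + B = {a + b : a ∈ A, b ∈ B}.
Enumerate all |A|·|B| = 4·4 = 16 pairs (a, b) and collect distinct sums.
a = -8: -8+-4=-12, -8+2=-6, -8+5=-3, -8+9=1
a = -4: -4+-4=-8, -4+2=-2, -4+5=1, -4+9=5
a = 3: 3+-4=-1, 3+2=5, 3+5=8, 3+9=12
a = 12: 12+-4=8, 12+2=14, 12+5=17, 12+9=21
Collecting distinct sums: A + B = {-12, -8, -6, -3, -2, -1, 1, 5, 8, 12, 14, 17, 21}
|A + B| = 13

A + B = {-12, -8, -6, -3, -2, -1, 1, 5, 8, 12, 14, 17, 21}


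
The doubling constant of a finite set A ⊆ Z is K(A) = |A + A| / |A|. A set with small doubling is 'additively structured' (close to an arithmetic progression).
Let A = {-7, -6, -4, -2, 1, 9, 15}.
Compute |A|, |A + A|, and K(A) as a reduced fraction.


|A| = 7.
Compute A + A by enumerating all 49 pairs.
A + A = {-14, -13, -12, -11, -10, -9, -8, -6, -5, -4, -3, -1, 2, 3, 5, 7, 8, 9, 10, 11, 13, 16, 18, 24, 30}, so |A + A| = 25.
K = |A + A| / |A| = 25/7 (already in lowest terms) ≈ 3.5714.
Reference: AP of size 7 gives K = 13/7 ≈ 1.8571; a fully generic set of size 7 gives K ≈ 4.0000.

|A| = 7, |A + A| = 25, K = 25/7.


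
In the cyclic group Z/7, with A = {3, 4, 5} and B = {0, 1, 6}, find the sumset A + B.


Work in Z/7Z: reduce every sum a + b modulo 7.
Enumerate all 9 pairs:
a = 3: 3+0=3, 3+1=4, 3+6=2
a = 4: 4+0=4, 4+1=5, 4+6=3
a = 5: 5+0=5, 5+1=6, 5+6=4
Distinct residues collected: {2, 3, 4, 5, 6}
|A + B| = 5 (out of 7 total residues).

A + B = {2, 3, 4, 5, 6}


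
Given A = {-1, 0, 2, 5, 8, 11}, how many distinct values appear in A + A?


A + A = {a + a' : a, a' ∈ A}; |A| = 6.
General bounds: 2|A| - 1 ≤ |A + A| ≤ |A|(|A|+1)/2, i.e. 11 ≤ |A + A| ≤ 21.
Lower bound 2|A|-1 is attained iff A is an arithmetic progression.
Enumerate sums a + a' for a ≤ a' (symmetric, so this suffices):
a = -1: -1+-1=-2, -1+0=-1, -1+2=1, -1+5=4, -1+8=7, -1+11=10
a = 0: 0+0=0, 0+2=2, 0+5=5, 0+8=8, 0+11=11
a = 2: 2+2=4, 2+5=7, 2+8=10, 2+11=13
a = 5: 5+5=10, 5+8=13, 5+11=16
a = 8: 8+8=16, 8+11=19
a = 11: 11+11=22
Distinct sums: {-2, -1, 0, 1, 2, 4, 5, 7, 8, 10, 11, 13, 16, 19, 22}
|A + A| = 15

|A + A| = 15


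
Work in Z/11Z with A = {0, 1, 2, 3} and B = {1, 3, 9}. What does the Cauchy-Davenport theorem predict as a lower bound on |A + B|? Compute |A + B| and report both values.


Cauchy-Davenport: |A + B| ≥ min(p, |A| + |B| - 1) for A, B nonempty in Z/pZ.
|A| = 4, |B| = 3, p = 11.
CD lower bound = min(11, 4 + 3 - 1) = min(11, 6) = 6.
Compute A + B mod 11 directly:
a = 0: 0+1=1, 0+3=3, 0+9=9
a = 1: 1+1=2, 1+3=4, 1+9=10
a = 2: 2+1=3, 2+3=5, 2+9=0
a = 3: 3+1=4, 3+3=6, 3+9=1
A + B = {0, 1, 2, 3, 4, 5, 6, 9, 10}, so |A + B| = 9.
Verify: 9 ≥ 6? Yes ✓.

CD lower bound = 6, actual |A + B| = 9.


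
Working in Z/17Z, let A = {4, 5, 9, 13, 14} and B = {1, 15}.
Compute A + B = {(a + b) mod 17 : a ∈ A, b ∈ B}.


Work in Z/17Z: reduce every sum a + b modulo 17.
Enumerate all 10 pairs:
a = 4: 4+1=5, 4+15=2
a = 5: 5+1=6, 5+15=3
a = 9: 9+1=10, 9+15=7
a = 13: 13+1=14, 13+15=11
a = 14: 14+1=15, 14+15=12
Distinct residues collected: {2, 3, 5, 6, 7, 10, 11, 12, 14, 15}
|A + B| = 10 (out of 17 total residues).

A + B = {2, 3, 5, 6, 7, 10, 11, 12, 14, 15}


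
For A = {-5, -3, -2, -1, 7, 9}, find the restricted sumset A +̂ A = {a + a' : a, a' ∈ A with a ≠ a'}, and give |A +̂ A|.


Restricted sumset: A +̂ A = {a + a' : a ∈ A, a' ∈ A, a ≠ a'}.
Equivalently, take A + A and drop any sum 2a that is achievable ONLY as a + a for a ∈ A (i.e. sums representable only with equal summands).
Enumerate pairs (a, a') with a < a' (symmetric, so each unordered pair gives one sum; this covers all a ≠ a'):
  -5 + -3 = -8
  -5 + -2 = -7
  -5 + -1 = -6
  -5 + 7 = 2
  -5 + 9 = 4
  -3 + -2 = -5
  -3 + -1 = -4
  -3 + 7 = 4
  -3 + 9 = 6
  -2 + -1 = -3
  -2 + 7 = 5
  -2 + 9 = 7
  -1 + 7 = 6
  -1 + 9 = 8
  7 + 9 = 16
Collected distinct sums: {-8, -7, -6, -5, -4, -3, 2, 4, 5, 6, 7, 8, 16}
|A +̂ A| = 13
(Reference bound: |A +̂ A| ≥ 2|A| - 3 for |A| ≥ 2, with |A| = 6 giving ≥ 9.)

|A +̂ A| = 13


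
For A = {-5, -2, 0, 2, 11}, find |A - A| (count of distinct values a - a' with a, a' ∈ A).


A - A = {a - a' : a, a' ∈ A}; |A| = 5.
Bounds: 2|A|-1 ≤ |A - A| ≤ |A|² - |A| + 1, i.e. 9 ≤ |A - A| ≤ 21.
Note: 0 ∈ A - A always (from a - a). The set is symmetric: if d ∈ A - A then -d ∈ A - A.
Enumerate nonzero differences d = a - a' with a > a' (then include -d):
Positive differences: {2, 3, 4, 5, 7, 9, 11, 13, 16}
Full difference set: {0} ∪ (positive diffs) ∪ (negative diffs).
|A - A| = 1 + 2·9 = 19 (matches direct enumeration: 19).

|A - A| = 19


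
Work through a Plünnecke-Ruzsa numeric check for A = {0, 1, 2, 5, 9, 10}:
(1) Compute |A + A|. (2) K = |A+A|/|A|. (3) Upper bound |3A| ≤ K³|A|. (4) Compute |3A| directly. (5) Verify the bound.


|A| = 6.
Step 1: Compute A + A by enumerating all 36 pairs.
A + A = {0, 1, 2, 3, 4, 5, 6, 7, 9, 10, 11, 12, 14, 15, 18, 19, 20}, so |A + A| = 17.
Step 2: Doubling constant K = |A + A|/|A| = 17/6 = 17/6 ≈ 2.8333.
Step 3: Plünnecke-Ruzsa gives |3A| ≤ K³·|A| = (2.8333)³ · 6 ≈ 136.4722.
Step 4: Compute 3A = A + A + A directly by enumerating all triples (a,b,c) ∈ A³; |3A| = 30.
Step 5: Check 30 ≤ 136.4722? Yes ✓.

K = 17/6, Plünnecke-Ruzsa bound K³|A| ≈ 136.4722, |3A| = 30, inequality holds.


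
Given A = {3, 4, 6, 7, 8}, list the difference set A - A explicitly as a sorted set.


A - A = {a - a' : a, a' ∈ A}.
Compute a - a' for each ordered pair (a, a'):
a = 3: 3-3=0, 3-4=-1, 3-6=-3, 3-7=-4, 3-8=-5
a = 4: 4-3=1, 4-4=0, 4-6=-2, 4-7=-3, 4-8=-4
a = 6: 6-3=3, 6-4=2, 6-6=0, 6-7=-1, 6-8=-2
a = 7: 7-3=4, 7-4=3, 7-6=1, 7-7=0, 7-8=-1
a = 8: 8-3=5, 8-4=4, 8-6=2, 8-7=1, 8-8=0
Collecting distinct values (and noting 0 appears from a-a):
A - A = {-5, -4, -3, -2, -1, 0, 1, 2, 3, 4, 5}
|A - A| = 11

A - A = {-5, -4, -3, -2, -1, 0, 1, 2, 3, 4, 5}


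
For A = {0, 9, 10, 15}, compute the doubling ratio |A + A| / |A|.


|A| = 4.
Compute A + A by enumerating all 16 pairs.
A + A = {0, 9, 10, 15, 18, 19, 20, 24, 25, 30}, so |A + A| = 10.
K = |A + A| / |A| = 10/4 = 5/2 ≈ 2.5000.
Reference: AP of size 4 gives K = 7/4 ≈ 1.7500; a fully generic set of size 4 gives K ≈ 2.5000.

|A| = 4, |A + A| = 10, K = 10/4 = 5/2.


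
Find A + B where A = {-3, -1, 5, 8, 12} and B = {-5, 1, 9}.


A + B = {a + b : a ∈ A, b ∈ B}.
Enumerate all |A|·|B| = 5·3 = 15 pairs (a, b) and collect distinct sums.
a = -3: -3+-5=-8, -3+1=-2, -3+9=6
a = -1: -1+-5=-6, -1+1=0, -1+9=8
a = 5: 5+-5=0, 5+1=6, 5+9=14
a = 8: 8+-5=3, 8+1=9, 8+9=17
a = 12: 12+-5=7, 12+1=13, 12+9=21
Collecting distinct sums: A + B = {-8, -6, -2, 0, 3, 6, 7, 8, 9, 13, 14, 17, 21}
|A + B| = 13

A + B = {-8, -6, -2, 0, 3, 6, 7, 8, 9, 13, 14, 17, 21}


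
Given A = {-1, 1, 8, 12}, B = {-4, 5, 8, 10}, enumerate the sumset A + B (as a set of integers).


A + B = {a + b : a ∈ A, b ∈ B}.
Enumerate all |A|·|B| = 4·4 = 16 pairs (a, b) and collect distinct sums.
a = -1: -1+-4=-5, -1+5=4, -1+8=7, -1+10=9
a = 1: 1+-4=-3, 1+5=6, 1+8=9, 1+10=11
a = 8: 8+-4=4, 8+5=13, 8+8=16, 8+10=18
a = 12: 12+-4=8, 12+5=17, 12+8=20, 12+10=22
Collecting distinct sums: A + B = {-5, -3, 4, 6, 7, 8, 9, 11, 13, 16, 17, 18, 20, 22}
|A + B| = 14

A + B = {-5, -3, 4, 6, 7, 8, 9, 11, 13, 16, 17, 18, 20, 22}


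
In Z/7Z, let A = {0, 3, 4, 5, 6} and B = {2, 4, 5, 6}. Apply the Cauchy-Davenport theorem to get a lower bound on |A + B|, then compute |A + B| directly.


Cauchy-Davenport: |A + B| ≥ min(p, |A| + |B| - 1) for A, B nonempty in Z/pZ.
|A| = 5, |B| = 4, p = 7.
CD lower bound = min(7, 5 + 4 - 1) = min(7, 8) = 7.
Compute A + B mod 7 directly:
a = 0: 0+2=2, 0+4=4, 0+5=5, 0+6=6
a = 3: 3+2=5, 3+4=0, 3+5=1, 3+6=2
a = 4: 4+2=6, 4+4=1, 4+5=2, 4+6=3
a = 5: 5+2=0, 5+4=2, 5+5=3, 5+6=4
a = 6: 6+2=1, 6+4=3, 6+5=4, 6+6=5
A + B = {0, 1, 2, 3, 4, 5, 6}, so |A + B| = 7.
Verify: 7 ≥ 7? Yes ✓.

CD lower bound = 7, actual |A + B| = 7.


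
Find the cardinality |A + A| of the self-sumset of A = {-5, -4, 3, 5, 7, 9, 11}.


A + A = {a + a' : a, a' ∈ A}; |A| = 7.
General bounds: 2|A| - 1 ≤ |A + A| ≤ |A|(|A|+1)/2, i.e. 13 ≤ |A + A| ≤ 28.
Lower bound 2|A|-1 is attained iff A is an arithmetic progression.
Enumerate sums a + a' for a ≤ a' (symmetric, so this suffices):
a = -5: -5+-5=-10, -5+-4=-9, -5+3=-2, -5+5=0, -5+7=2, -5+9=4, -5+11=6
a = -4: -4+-4=-8, -4+3=-1, -4+5=1, -4+7=3, -4+9=5, -4+11=7
a = 3: 3+3=6, 3+5=8, 3+7=10, 3+9=12, 3+11=14
a = 5: 5+5=10, 5+7=12, 5+9=14, 5+11=16
a = 7: 7+7=14, 7+9=16, 7+11=18
a = 9: 9+9=18, 9+11=20
a = 11: 11+11=22
Distinct sums: {-10, -9, -8, -2, -1, 0, 1, 2, 3, 4, 5, 6, 7, 8, 10, 12, 14, 16, 18, 20, 22}
|A + A| = 21

|A + A| = 21


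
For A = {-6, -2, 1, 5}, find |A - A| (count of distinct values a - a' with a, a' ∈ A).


A - A = {a - a' : a, a' ∈ A}; |A| = 4.
Bounds: 2|A|-1 ≤ |A - A| ≤ |A|² - |A| + 1, i.e. 7 ≤ |A - A| ≤ 13.
Note: 0 ∈ A - A always (from a - a). The set is symmetric: if d ∈ A - A then -d ∈ A - A.
Enumerate nonzero differences d = a - a' with a > a' (then include -d):
Positive differences: {3, 4, 7, 11}
Full difference set: {0} ∪ (positive diffs) ∪ (negative diffs).
|A - A| = 1 + 2·4 = 9 (matches direct enumeration: 9).

|A - A| = 9
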